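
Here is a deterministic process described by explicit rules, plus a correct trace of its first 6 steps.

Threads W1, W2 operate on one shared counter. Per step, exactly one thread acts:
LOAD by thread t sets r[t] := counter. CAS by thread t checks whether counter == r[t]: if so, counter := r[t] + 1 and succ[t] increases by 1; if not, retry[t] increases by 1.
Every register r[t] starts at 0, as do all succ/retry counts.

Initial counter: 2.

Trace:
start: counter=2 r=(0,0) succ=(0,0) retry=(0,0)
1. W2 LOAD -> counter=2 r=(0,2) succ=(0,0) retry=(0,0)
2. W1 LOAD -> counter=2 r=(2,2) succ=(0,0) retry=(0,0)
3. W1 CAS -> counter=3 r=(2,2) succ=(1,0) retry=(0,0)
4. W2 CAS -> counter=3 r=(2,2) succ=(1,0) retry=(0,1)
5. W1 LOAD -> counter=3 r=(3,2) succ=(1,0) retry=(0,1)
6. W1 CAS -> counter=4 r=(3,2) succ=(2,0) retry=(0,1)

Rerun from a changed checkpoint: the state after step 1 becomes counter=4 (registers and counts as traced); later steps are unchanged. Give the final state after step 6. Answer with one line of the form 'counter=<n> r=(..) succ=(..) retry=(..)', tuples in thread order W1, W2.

state after step 1 := counter=4 r=(0,2) succ=(0,0) retry=(0,0)
2. W1 LOAD -> counter=4 r=(4,2) succ=(0,0) retry=(0,0)
3. W1 CAS -> counter=5 r=(4,2) succ=(1,0) retry=(0,0)
4. W2 CAS -> counter=5 r=(4,2) succ=(1,0) retry=(0,1)
5. W1 LOAD -> counter=5 r=(5,2) succ=(1,0) retry=(0,1)
6. W1 CAS -> counter=6 r=(5,2) succ=(2,0) retry=(0,1)

counter=6 r=(5,2) succ=(2,0) retry=(0,1)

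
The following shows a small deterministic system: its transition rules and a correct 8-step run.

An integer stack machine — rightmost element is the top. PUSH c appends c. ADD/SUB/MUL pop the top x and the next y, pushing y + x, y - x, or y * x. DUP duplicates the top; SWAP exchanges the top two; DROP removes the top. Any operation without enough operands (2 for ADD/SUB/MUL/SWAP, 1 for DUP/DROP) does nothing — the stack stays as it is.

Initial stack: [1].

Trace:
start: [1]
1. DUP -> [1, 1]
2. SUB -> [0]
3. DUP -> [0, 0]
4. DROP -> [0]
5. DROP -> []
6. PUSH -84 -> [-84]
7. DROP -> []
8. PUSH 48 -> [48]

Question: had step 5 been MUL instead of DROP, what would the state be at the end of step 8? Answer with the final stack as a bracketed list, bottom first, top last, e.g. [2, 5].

[0, 48]

(re-executing from step 5 with the substitution; state before step 5: [0])
5. MUL -> [0]
6. PUSH -84 -> [0, -84]
7. DROP -> [0]
8. PUSH 48 -> [0, 48]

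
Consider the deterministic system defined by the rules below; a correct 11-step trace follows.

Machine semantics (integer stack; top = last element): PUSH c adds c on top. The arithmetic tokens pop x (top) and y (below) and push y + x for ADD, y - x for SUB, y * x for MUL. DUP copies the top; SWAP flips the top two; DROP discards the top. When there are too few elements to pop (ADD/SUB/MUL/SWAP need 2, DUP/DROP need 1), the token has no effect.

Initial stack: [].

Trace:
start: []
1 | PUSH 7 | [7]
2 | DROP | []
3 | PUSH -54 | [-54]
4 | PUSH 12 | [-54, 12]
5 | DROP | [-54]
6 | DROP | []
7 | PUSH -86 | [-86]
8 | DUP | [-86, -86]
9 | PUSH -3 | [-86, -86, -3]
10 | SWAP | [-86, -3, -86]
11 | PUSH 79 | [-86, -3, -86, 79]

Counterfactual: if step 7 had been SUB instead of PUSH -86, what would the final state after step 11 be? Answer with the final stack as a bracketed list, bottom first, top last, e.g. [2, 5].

[-3, 79]

(re-executing from step 7 with the substitution; state before step 7: [])
7 | SUB | []
8 | DUP | []
9 | PUSH -3 | [-3]
10 | SWAP | [-3]
11 | PUSH 79 | [-3, 79]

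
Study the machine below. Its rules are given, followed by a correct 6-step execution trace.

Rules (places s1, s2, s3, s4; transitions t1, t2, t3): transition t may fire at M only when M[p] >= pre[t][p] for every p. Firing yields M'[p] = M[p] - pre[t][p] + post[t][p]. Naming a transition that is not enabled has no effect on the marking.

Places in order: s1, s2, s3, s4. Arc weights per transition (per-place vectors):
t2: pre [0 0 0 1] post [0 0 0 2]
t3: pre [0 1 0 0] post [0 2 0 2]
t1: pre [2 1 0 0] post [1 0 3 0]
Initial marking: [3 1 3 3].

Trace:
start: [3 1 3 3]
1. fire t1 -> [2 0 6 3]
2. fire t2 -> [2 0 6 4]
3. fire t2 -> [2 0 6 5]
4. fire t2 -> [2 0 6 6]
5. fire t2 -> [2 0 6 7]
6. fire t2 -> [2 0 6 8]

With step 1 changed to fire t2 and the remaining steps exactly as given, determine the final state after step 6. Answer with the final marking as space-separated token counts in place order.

3 1 3 9

(re-executing from step 1 with the substitution; state before step 1: [3 1 3 3])
1. fire t2 -> [3 1 3 4]
2. fire t2 -> [3 1 3 5]
3. fire t2 -> [3 1 3 6]
4. fire t2 -> [3 1 3 7]
5. fire t2 -> [3 1 3 8]
6. fire t2 -> [3 1 3 9]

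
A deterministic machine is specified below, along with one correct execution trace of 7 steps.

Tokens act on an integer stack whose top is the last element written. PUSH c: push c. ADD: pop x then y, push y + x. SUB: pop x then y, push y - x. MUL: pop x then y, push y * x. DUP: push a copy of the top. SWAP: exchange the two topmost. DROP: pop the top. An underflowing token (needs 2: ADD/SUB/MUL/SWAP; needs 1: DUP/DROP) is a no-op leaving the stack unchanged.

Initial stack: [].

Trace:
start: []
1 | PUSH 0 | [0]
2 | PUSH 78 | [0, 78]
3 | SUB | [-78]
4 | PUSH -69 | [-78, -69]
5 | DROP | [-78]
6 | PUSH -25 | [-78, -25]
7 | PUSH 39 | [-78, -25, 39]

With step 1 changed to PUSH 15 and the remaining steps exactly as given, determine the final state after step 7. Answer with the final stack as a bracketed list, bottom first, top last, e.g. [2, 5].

(re-executing from step 1 with the substitution; state before step 1: [])
1 | PUSH 15 | [15]
2 | PUSH 78 | [15, 78]
3 | SUB | [-63]
4 | PUSH -69 | [-63, -69]
5 | DROP | [-63]
6 | PUSH -25 | [-63, -25]
7 | PUSH 39 | [-63, -25, 39]

[-63, -25, 39]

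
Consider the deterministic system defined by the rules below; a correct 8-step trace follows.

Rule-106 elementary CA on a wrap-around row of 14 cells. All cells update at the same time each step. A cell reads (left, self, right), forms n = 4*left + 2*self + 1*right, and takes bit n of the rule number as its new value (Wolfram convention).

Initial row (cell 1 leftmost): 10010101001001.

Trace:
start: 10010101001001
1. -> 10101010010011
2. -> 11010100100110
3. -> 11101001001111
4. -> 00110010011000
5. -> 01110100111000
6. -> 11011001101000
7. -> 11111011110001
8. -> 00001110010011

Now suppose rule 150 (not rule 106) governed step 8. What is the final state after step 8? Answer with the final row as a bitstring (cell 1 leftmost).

11110001101010

(re-executing step 8 under rule 150; state before step 8: 11111011110001)
8. -> 11110001101010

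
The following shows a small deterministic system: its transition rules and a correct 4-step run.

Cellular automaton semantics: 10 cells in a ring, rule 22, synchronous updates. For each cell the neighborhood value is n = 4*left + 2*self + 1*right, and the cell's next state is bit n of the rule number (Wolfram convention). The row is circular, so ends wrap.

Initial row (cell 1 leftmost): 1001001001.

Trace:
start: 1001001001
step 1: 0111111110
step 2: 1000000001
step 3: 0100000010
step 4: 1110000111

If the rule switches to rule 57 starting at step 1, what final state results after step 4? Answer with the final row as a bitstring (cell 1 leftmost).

1010100100

(re-executing steps 1..4 under rule 57; state before step 1: 1001001001)
step 1: 0100100101
step 2: 1010010010
step 3: 0101001001
step 4: 1010100100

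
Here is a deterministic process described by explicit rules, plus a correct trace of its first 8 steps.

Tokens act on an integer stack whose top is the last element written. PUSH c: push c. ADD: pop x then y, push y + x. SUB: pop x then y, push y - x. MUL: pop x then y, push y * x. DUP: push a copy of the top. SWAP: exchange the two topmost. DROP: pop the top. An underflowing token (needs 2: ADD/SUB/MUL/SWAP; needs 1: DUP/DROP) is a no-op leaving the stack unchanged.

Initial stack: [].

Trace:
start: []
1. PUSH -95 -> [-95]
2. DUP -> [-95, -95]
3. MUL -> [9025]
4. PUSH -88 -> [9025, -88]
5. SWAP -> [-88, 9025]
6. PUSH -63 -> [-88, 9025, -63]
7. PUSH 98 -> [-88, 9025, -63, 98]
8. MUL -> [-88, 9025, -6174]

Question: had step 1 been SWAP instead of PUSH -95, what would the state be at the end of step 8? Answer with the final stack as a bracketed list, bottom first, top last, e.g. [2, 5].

(re-executing from step 1 with the substitution; state before step 1: [])
1. SWAP -> []
2. DUP -> []
3. MUL -> []
4. PUSH -88 -> [-88]
5. SWAP -> [-88]
6. PUSH -63 -> [-88, -63]
7. PUSH 98 -> [-88, -63, 98]
8. MUL -> [-88, -6174]

[-88, -6174]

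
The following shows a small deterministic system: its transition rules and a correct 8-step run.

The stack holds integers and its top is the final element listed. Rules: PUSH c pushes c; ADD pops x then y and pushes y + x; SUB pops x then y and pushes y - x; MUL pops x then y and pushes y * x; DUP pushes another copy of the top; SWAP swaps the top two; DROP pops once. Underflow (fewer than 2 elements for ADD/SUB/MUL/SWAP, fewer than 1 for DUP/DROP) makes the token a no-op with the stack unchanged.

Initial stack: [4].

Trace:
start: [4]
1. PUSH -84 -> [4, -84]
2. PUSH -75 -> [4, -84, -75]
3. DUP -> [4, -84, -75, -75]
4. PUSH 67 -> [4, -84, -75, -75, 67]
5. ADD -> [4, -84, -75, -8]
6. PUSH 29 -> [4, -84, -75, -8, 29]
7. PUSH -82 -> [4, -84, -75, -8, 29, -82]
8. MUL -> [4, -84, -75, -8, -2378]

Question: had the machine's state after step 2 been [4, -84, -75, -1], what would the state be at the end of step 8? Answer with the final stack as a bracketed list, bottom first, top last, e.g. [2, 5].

[4, -84, -75, -1, 66, -2378]

state after step 2 := [4, -84, -75, -1]
3. DUP -> [4, -84, -75, -1, -1]
4. PUSH 67 -> [4, -84, -75, -1, -1, 67]
5. ADD -> [4, -84, -75, -1, 66]
6. PUSH 29 -> [4, -84, -75, -1, 66, 29]
7. PUSH -82 -> [4, -84, -75, -1, 66, 29, -82]
8. MUL -> [4, -84, -75, -1, 66, -2378]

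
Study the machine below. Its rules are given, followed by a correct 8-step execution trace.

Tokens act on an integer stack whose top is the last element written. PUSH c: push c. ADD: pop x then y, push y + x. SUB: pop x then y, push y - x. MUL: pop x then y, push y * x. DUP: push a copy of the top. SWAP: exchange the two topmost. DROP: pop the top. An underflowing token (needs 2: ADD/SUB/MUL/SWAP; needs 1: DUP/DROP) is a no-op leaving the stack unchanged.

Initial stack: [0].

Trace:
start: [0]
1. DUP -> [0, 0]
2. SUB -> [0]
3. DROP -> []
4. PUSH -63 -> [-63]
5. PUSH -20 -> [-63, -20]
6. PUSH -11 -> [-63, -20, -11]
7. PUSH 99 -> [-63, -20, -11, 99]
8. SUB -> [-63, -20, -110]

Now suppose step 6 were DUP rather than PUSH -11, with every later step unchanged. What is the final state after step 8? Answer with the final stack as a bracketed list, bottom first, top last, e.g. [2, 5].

[-63, -20, -119]

(re-executing from step 6 with the substitution; state before step 6: [-63, -20])
6. DUP -> [-63, -20, -20]
7. PUSH 99 -> [-63, -20, -20, 99]
8. SUB -> [-63, -20, -119]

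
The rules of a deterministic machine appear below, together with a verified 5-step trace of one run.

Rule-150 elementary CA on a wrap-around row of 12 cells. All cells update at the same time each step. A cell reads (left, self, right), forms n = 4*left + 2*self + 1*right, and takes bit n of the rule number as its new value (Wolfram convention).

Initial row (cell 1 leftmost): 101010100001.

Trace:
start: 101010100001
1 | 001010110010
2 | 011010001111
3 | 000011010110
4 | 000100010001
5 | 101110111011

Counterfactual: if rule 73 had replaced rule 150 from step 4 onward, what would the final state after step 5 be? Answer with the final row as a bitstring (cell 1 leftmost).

101011010110

(re-executing steps 4..5 under rule 73; state before step 4: 000011010110)
4 | 111011000110
5 | 101011010110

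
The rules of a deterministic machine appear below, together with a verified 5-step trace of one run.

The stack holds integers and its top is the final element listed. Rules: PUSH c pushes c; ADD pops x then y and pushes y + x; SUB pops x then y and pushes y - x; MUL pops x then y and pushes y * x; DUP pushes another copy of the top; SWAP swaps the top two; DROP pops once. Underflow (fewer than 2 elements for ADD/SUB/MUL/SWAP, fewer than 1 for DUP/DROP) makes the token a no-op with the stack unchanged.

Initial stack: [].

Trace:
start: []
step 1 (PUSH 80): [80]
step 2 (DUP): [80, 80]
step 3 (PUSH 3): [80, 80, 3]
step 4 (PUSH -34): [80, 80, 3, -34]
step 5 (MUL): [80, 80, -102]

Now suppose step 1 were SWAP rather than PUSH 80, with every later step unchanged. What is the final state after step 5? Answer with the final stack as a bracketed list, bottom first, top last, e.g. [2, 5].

(re-executing from step 1 with the substitution; state before step 1: [])
step 1 (SWAP): []
step 2 (DUP): []
step 3 (PUSH 3): [3]
step 4 (PUSH -34): [3, -34]
step 5 (MUL): [-102]

[-102]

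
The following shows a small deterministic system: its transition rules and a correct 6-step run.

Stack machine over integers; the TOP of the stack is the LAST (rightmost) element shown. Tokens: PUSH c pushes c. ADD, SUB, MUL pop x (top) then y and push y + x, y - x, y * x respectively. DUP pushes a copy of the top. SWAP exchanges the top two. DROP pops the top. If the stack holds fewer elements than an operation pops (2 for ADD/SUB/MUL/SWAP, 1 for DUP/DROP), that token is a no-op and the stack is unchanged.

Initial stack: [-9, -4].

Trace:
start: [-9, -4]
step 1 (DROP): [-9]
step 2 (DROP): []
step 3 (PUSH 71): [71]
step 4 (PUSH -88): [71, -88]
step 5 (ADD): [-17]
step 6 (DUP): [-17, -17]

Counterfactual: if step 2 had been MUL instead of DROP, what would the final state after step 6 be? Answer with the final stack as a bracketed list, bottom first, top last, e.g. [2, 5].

(re-executing from step 2 with the substitution; state before step 2: [-9])
step 2 (MUL): [-9]
step 3 (PUSH 71): [-9, 71]
step 4 (PUSH -88): [-9, 71, -88]
step 5 (ADD): [-9, -17]
step 6 (DUP): [-9, -17, -17]

[-9, -17, -17]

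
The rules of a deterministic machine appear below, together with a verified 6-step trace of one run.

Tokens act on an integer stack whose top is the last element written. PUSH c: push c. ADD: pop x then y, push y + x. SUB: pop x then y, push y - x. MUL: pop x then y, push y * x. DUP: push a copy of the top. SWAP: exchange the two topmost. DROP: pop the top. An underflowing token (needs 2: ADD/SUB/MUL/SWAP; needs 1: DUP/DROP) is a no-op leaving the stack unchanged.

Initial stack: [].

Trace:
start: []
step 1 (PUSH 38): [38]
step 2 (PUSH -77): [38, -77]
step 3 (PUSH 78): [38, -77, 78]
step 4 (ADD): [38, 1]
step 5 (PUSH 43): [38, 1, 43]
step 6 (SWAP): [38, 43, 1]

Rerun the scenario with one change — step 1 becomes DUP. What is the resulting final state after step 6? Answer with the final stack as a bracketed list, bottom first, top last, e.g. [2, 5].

(re-executing from step 1 with the substitution; state before step 1: [])
step 1 (DUP): []
step 2 (PUSH -77): [-77]
step 3 (PUSH 78): [-77, 78]
step 4 (ADD): [1]
step 5 (PUSH 43): [1, 43]
step 6 (SWAP): [43, 1]

[43, 1]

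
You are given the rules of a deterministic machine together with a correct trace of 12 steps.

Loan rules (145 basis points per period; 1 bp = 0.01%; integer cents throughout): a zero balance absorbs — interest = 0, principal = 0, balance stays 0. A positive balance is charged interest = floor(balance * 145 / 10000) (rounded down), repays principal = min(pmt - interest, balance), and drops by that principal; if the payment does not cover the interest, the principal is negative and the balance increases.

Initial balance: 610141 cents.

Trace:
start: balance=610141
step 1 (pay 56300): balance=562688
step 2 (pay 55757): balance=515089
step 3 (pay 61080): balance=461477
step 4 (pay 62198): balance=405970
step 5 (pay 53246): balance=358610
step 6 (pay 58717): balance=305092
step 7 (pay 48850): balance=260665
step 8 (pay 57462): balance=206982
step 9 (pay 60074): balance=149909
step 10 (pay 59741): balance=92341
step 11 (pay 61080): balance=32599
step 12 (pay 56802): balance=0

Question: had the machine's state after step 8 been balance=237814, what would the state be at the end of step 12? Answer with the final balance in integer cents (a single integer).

8930

state after step 8 := balance=237814
step 9 (pay 60074): balance=181188
step 10 (pay 59741): balance=124074
step 11 (pay 61080): balance=64793
step 12 (pay 56802): balance=8930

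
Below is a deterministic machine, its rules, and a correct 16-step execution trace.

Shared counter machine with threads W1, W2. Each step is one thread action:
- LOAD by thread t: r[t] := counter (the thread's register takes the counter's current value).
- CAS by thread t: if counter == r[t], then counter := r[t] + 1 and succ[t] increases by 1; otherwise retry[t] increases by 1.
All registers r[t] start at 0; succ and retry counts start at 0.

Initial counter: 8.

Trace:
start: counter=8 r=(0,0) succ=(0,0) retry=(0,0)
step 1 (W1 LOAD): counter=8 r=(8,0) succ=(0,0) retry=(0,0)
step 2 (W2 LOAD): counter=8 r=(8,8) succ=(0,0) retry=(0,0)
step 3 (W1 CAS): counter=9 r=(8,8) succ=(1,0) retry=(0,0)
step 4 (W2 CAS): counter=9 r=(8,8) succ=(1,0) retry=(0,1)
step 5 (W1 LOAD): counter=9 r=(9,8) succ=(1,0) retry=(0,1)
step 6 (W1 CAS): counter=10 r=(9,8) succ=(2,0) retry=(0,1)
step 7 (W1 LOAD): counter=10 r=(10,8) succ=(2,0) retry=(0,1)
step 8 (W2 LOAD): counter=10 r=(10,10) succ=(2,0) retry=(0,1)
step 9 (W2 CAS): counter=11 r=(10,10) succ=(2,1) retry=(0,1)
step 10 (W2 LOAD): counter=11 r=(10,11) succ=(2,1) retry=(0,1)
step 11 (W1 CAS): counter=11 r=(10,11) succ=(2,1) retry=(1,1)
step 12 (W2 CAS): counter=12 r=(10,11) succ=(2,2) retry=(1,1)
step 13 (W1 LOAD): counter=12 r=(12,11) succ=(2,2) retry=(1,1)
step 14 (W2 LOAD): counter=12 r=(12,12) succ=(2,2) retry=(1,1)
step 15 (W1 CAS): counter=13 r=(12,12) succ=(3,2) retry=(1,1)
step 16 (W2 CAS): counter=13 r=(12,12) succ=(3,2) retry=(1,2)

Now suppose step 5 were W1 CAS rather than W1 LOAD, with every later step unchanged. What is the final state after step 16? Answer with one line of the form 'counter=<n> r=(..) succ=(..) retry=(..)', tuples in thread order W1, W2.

(re-executing from step 5 with the substitution; state before step 5: counter=9 r=(8,8) succ=(1,0) retry=(0,1))
step 5 (W1 CAS): counter=9 r=(8,8) succ=(1,0) retry=(1,1)
step 6 (W1 CAS): counter=9 r=(8,8) succ=(1,0) retry=(2,1)
step 7 (W1 LOAD): counter=9 r=(9,8) succ=(1,0) retry=(2,1)
step 8 (W2 LOAD): counter=9 r=(9,9) succ=(1,0) retry=(2,1)
step 9 (W2 CAS): counter=10 r=(9,9) succ=(1,1) retry=(2,1)
step 10 (W2 LOAD): counter=10 r=(9,10) succ=(1,1) retry=(2,1)
step 11 (W1 CAS): counter=10 r=(9,10) succ=(1,1) retry=(3,1)
step 12 (W2 CAS): counter=11 r=(9,10) succ=(1,2) retry=(3,1)
step 13 (W1 LOAD): counter=11 r=(11,10) succ=(1,2) retry=(3,1)
step 14 (W2 LOAD): counter=11 r=(11,11) succ=(1,2) retry=(3,1)
step 15 (W1 CAS): counter=12 r=(11,11) succ=(2,2) retry=(3,1)
step 16 (W2 CAS): counter=12 r=(11,11) succ=(2,2) retry=(3,2)

counter=12 r=(11,11) succ=(2,2) retry=(3,2)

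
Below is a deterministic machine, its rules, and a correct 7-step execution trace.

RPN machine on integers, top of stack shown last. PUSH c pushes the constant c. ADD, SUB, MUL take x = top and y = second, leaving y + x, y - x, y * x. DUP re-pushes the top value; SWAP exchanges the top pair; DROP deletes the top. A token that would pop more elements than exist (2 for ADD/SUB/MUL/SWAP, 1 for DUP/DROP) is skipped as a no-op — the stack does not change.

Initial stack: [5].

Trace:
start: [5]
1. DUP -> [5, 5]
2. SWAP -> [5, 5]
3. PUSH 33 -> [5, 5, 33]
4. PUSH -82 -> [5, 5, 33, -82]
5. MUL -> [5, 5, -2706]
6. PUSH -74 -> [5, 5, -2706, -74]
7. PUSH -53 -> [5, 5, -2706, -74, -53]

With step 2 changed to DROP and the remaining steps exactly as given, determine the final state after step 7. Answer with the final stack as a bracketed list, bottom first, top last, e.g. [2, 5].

[5, -2706, -74, -53]

(re-executing from step 2 with the substitution; state before step 2: [5, 5])
2. DROP -> [5]
3. PUSH 33 -> [5, 33]
4. PUSH -82 -> [5, 33, -82]
5. MUL -> [5, -2706]
6. PUSH -74 -> [5, -2706, -74]
7. PUSH -53 -> [5, -2706, -74, -53]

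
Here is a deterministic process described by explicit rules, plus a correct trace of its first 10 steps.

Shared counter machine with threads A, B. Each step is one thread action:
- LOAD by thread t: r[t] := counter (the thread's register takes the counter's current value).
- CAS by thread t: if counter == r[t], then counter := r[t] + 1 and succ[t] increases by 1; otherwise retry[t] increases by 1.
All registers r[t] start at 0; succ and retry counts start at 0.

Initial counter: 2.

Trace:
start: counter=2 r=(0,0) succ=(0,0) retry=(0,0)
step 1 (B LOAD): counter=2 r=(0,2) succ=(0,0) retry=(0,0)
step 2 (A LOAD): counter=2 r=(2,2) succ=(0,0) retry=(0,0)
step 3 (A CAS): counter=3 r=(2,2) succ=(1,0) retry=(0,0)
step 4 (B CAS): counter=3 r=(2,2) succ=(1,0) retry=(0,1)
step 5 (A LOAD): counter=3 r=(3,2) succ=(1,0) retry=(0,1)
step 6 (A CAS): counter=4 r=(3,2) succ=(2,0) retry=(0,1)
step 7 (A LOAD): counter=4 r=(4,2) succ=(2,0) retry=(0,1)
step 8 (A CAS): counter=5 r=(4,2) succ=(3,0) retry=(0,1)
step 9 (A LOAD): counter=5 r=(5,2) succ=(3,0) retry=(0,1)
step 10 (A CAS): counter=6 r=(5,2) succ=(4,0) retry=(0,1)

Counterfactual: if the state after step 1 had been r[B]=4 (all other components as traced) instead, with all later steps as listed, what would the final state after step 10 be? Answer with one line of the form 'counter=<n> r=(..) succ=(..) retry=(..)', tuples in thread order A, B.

state after step 1 := counter=2 r=(0,4) succ=(0,0) retry=(0,0)
step 2 (A LOAD): counter=2 r=(2,4) succ=(0,0) retry=(0,0)
step 3 (A CAS): counter=3 r=(2,4) succ=(1,0) retry=(0,0)
step 4 (B CAS): counter=3 r=(2,4) succ=(1,0) retry=(0,1)
step 5 (A LOAD): counter=3 r=(3,4) succ=(1,0) retry=(0,1)
step 6 (A CAS): counter=4 r=(3,4) succ=(2,0) retry=(0,1)
step 7 (A LOAD): counter=4 r=(4,4) succ=(2,0) retry=(0,1)
step 8 (A CAS): counter=5 r=(4,4) succ=(3,0) retry=(0,1)
step 9 (A LOAD): counter=5 r=(5,4) succ=(3,0) retry=(0,1)
step 10 (A CAS): counter=6 r=(5,4) succ=(4,0) retry=(0,1)

counter=6 r=(5,4) succ=(4,0) retry=(0,1)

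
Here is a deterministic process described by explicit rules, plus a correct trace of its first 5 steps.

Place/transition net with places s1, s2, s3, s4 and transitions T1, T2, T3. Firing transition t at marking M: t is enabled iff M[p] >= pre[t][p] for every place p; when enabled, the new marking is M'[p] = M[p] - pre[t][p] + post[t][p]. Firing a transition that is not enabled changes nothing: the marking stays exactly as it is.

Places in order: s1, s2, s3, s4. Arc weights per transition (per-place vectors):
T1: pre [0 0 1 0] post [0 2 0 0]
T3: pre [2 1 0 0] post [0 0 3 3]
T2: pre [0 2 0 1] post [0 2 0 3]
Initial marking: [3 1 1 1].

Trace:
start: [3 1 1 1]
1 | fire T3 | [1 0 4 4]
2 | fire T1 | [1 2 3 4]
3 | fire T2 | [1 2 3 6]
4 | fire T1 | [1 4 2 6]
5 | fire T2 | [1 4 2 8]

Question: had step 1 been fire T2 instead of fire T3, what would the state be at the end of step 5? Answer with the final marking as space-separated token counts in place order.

(re-executing from step 1 with the substitution; state before step 1: [3 1 1 1])
1 | fire T2 | [3 1 1 1]
2 | fire T1 | [3 3 0 1]
3 | fire T2 | [3 3 0 3]
4 | fire T1 | [3 3 0 3]
5 | fire T2 | [3 3 0 5]

3 3 0 5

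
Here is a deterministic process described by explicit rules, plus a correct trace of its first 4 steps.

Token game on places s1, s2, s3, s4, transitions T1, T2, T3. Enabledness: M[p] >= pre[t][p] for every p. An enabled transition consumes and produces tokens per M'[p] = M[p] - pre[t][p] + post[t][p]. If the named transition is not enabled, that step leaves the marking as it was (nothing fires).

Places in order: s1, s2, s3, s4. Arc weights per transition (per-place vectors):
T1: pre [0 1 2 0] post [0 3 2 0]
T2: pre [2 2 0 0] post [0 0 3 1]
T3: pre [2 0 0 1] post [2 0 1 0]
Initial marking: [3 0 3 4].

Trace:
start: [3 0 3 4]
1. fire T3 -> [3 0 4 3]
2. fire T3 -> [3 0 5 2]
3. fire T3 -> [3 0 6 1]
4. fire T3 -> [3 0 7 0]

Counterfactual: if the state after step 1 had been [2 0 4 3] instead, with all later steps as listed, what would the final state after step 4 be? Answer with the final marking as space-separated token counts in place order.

state after step 1 := [2 0 4 3]
2. fire T3 -> [2 0 5 2]
3. fire T3 -> [2 0 6 1]
4. fire T3 -> [2 0 7 0]

2 0 7 0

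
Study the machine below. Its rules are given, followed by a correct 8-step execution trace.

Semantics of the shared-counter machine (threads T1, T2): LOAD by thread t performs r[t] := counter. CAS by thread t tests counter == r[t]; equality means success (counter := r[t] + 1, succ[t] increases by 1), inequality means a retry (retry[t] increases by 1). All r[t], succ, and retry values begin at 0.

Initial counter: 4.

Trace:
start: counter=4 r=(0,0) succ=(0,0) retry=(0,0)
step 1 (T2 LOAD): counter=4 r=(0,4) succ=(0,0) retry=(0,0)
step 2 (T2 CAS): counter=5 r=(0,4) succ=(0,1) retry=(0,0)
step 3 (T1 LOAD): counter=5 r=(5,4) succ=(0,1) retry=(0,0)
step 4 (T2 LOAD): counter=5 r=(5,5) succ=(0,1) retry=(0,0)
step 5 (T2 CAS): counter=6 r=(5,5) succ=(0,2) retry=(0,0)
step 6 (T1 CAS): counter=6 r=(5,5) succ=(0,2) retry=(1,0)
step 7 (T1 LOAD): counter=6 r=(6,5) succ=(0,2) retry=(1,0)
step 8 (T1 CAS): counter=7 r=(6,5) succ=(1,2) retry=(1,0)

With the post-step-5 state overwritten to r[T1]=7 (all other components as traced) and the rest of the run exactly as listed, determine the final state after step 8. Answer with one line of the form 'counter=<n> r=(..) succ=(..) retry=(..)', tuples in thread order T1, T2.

state after step 5 := counter=6 r=(7,5) succ=(0,2) retry=(0,0)
step 6 (T1 CAS): counter=6 r=(7,5) succ=(0,2) retry=(1,0)
step 7 (T1 LOAD): counter=6 r=(6,5) succ=(0,2) retry=(1,0)
step 8 (T1 CAS): counter=7 r=(6,5) succ=(1,2) retry=(1,0)

counter=7 r=(6,5) succ=(1,2) retry=(1,0)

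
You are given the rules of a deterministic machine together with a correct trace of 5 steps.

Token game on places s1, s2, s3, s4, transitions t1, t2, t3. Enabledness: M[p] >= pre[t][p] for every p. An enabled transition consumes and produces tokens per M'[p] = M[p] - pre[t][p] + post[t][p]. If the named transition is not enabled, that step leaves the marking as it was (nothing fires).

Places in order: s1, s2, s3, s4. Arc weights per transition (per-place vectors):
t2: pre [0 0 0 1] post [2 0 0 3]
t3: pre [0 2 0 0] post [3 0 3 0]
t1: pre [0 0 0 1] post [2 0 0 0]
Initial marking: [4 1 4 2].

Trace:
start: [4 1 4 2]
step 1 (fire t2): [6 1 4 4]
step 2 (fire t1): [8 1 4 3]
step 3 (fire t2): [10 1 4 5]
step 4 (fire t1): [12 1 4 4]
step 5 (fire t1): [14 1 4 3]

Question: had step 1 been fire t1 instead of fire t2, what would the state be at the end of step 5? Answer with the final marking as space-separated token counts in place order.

(re-executing from step 1 with the substitution; state before step 1: [4 1 4 2])
step 1 (fire t1): [6 1 4 1]
step 2 (fire t1): [8 1 4 0]
step 3 (fire t2): [8 1 4 0]
step 4 (fire t1): [8 1 4 0]
step 5 (fire t1): [8 1 4 0]

8 1 4 0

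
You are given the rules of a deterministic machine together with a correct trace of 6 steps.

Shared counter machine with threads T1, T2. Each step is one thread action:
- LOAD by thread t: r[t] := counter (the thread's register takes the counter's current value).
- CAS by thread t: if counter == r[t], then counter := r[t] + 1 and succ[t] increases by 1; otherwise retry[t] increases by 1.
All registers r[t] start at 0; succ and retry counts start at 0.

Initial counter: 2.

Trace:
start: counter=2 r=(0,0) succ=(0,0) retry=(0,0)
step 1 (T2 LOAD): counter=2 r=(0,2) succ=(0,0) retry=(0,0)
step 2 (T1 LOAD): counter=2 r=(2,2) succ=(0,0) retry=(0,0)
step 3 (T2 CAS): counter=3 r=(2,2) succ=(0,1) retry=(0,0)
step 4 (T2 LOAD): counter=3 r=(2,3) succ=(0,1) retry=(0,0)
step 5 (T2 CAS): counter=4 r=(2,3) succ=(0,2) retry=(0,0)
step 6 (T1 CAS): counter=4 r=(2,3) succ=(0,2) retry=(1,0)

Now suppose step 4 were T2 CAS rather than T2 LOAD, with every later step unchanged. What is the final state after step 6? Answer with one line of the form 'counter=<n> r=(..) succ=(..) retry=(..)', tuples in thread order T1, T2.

counter=3 r=(2,2) succ=(0,1) retry=(1,2)

(re-executing from step 4 with the substitution; state before step 4: counter=3 r=(2,2) succ=(0,1) retry=(0,0))
step 4 (T2 CAS): counter=3 r=(2,2) succ=(0,1) retry=(0,1)
step 5 (T2 CAS): counter=3 r=(2,2) succ=(0,1) retry=(0,2)
step 6 (T1 CAS): counter=3 r=(2,2) succ=(0,1) retry=(1,2)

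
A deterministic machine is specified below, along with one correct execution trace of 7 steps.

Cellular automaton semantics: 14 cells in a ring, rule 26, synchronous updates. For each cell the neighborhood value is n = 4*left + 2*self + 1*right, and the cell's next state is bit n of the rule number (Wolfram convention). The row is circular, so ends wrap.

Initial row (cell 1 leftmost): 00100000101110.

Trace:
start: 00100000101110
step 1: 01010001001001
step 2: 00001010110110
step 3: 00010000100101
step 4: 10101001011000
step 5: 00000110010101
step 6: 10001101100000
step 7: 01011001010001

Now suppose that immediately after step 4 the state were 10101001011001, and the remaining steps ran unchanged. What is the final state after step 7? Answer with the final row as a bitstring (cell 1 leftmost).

01011001011011

state after step 4 := 10101001011001
step 5: 00000110010111
step 6: 10001101100100
step 7: 01011001011011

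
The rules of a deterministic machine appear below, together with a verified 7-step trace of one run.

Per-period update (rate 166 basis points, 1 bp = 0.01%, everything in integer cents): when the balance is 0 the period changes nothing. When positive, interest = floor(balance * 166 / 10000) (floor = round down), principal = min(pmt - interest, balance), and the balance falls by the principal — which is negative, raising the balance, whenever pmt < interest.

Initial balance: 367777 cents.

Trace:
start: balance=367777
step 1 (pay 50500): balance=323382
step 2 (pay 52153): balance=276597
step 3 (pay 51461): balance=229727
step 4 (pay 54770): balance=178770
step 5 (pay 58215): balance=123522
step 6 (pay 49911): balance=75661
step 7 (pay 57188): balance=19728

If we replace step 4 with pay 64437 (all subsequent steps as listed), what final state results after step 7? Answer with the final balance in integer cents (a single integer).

9573

(re-executing from step 4 with the substitution; state before step 4: balance=229727)
step 4 (pay 64437): balance=169103
step 5 (pay 58215): balance=113695
step 6 (pay 49911): balance=65671
step 7 (pay 57188): balance=9573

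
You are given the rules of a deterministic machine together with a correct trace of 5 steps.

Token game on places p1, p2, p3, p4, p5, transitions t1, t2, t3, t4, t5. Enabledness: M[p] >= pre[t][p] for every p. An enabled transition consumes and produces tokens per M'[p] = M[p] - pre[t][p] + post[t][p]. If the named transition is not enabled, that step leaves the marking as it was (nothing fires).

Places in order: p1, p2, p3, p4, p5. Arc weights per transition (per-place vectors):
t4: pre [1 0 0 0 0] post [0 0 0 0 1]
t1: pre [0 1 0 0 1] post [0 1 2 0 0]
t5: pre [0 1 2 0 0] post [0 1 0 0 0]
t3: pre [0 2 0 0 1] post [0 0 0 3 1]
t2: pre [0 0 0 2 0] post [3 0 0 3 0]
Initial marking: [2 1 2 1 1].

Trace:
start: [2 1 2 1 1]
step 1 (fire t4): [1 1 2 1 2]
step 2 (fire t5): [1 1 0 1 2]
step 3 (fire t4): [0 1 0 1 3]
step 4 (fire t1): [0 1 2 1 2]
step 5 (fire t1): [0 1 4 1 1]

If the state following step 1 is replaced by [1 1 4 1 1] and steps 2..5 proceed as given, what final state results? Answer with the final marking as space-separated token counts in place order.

state after step 1 := [1 1 4 1 1]
step 2 (fire t5): [1 1 2 1 1]
step 3 (fire t4): [0 1 2 1 2]
step 4 (fire t1): [0 1 4 1 1]
step 5 (fire t1): [0 1 6 1 0]

0 1 6 1 0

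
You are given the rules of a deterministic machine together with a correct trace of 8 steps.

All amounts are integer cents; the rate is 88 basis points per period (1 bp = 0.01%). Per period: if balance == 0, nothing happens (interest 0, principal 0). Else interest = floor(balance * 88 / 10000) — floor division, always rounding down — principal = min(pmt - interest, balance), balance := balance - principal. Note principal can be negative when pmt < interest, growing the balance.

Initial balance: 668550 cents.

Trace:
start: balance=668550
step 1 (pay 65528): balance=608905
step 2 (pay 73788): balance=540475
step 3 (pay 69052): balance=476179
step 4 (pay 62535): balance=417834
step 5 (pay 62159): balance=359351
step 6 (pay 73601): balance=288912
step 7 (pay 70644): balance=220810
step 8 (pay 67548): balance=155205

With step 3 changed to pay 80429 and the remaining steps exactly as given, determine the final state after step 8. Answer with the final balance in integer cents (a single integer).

143318

(re-executing from step 3 with the substitution; state before step 3: balance=540475)
step 3 (pay 80429): balance=464802
step 4 (pay 62535): balance=406357
step 5 (pay 62159): balance=347773
step 6 (pay 73601): balance=277232
step 7 (pay 70644): balance=209027
step 8 (pay 67548): balance=143318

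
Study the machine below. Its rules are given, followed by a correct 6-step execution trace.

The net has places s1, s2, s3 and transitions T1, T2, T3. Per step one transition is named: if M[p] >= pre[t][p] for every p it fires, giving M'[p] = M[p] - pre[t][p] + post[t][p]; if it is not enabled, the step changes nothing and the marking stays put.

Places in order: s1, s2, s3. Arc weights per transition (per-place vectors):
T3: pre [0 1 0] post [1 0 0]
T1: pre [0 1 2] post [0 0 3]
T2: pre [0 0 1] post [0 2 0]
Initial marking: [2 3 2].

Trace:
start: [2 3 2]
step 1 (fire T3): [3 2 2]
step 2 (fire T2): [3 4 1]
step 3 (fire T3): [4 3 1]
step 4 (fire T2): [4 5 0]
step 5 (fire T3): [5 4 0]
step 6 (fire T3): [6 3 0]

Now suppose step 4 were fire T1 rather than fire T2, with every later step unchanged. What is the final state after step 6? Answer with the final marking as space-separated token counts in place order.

(re-executing from step 4 with the substitution; state before step 4: [4 3 1])
step 4 (fire T1): [4 3 1]
step 5 (fire T3): [5 2 1]
step 6 (fire T3): [6 1 1]

6 1 1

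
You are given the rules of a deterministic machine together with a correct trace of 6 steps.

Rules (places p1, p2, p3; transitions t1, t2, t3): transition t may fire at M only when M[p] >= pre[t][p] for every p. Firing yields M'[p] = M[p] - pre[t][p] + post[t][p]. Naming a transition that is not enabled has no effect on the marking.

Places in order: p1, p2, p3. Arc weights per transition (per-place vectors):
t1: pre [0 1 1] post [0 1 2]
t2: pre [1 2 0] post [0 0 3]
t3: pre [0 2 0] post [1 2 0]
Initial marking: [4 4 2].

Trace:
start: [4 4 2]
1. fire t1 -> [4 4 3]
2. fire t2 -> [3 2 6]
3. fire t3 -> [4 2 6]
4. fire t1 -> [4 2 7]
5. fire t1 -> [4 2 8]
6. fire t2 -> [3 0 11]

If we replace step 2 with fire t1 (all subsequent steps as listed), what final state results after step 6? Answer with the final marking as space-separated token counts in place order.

4 2 9

(re-executing from step 2 with the substitution; state before step 2: [4 4 3])
2. fire t1 -> [4 4 4]
3. fire t3 -> [5 4 4]
4. fire t1 -> [5 4 5]
5. fire t1 -> [5 4 6]
6. fire t2 -> [4 2 9]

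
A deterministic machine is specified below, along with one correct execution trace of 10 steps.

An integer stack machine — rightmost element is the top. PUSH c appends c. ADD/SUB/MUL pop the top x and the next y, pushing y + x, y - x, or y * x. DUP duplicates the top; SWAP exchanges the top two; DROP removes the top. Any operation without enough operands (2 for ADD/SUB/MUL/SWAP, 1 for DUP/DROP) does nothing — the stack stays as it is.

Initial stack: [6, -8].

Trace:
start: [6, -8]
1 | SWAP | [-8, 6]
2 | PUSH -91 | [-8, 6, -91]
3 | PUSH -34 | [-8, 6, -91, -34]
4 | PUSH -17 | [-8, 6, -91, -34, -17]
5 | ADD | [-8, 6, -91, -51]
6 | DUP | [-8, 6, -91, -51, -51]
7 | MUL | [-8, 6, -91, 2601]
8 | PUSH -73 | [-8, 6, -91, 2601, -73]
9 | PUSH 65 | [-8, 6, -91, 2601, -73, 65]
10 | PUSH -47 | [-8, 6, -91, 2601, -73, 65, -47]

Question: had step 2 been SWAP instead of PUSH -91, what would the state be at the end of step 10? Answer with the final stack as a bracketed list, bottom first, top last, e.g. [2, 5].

(re-executing from step 2 with the substitution; state before step 2: [-8, 6])
2 | SWAP | [6, -8]
3 | PUSH -34 | [6, -8, -34]
4 | PUSH -17 | [6, -8, -34, -17]
5 | ADD | [6, -8, -51]
6 | DUP | [6, -8, -51, -51]
7 | MUL | [6, -8, 2601]
8 | PUSH -73 | [6, -8, 2601, -73]
9 | PUSH 65 | [6, -8, 2601, -73, 65]
10 | PUSH -47 | [6, -8, 2601, -73, 65, -47]

[6, -8, 2601, -73, 65, -47]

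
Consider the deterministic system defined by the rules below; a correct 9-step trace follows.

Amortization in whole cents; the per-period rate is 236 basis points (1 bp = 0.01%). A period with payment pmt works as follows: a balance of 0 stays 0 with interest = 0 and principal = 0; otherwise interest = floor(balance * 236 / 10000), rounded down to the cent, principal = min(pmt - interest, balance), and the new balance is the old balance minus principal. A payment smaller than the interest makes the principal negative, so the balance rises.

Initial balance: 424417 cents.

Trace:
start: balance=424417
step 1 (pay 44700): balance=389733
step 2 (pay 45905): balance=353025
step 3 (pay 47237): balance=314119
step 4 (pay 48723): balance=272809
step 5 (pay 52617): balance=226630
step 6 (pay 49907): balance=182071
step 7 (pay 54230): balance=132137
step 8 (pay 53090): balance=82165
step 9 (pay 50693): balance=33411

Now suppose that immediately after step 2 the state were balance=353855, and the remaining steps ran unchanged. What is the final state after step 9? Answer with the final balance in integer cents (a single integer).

state after step 2 := balance=353855
step 3 (pay 47237): balance=314968
step 4 (pay 48723): balance=273678
step 5 (pay 52617): balance=227519
step 6 (pay 49907): balance=182981
step 7 (pay 54230): balance=133069
step 8 (pay 53090): balance=83119
step 9 (pay 50693): balance=34387

34387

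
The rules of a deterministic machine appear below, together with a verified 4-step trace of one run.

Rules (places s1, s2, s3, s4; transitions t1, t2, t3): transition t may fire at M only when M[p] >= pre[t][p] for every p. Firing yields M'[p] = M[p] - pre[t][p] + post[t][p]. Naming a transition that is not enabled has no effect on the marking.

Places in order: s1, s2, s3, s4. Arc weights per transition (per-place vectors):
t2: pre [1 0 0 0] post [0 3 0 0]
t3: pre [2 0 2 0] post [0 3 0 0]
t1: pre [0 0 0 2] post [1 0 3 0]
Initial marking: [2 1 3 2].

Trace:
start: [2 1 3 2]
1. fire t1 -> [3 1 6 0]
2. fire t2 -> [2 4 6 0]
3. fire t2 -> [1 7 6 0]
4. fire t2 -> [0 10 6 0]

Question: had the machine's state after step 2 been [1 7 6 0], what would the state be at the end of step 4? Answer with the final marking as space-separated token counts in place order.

state after step 2 := [1 7 6 0]
3. fire t2 -> [0 10 6 0]
4. fire t2 -> [0 10 6 0]

0 10 6 0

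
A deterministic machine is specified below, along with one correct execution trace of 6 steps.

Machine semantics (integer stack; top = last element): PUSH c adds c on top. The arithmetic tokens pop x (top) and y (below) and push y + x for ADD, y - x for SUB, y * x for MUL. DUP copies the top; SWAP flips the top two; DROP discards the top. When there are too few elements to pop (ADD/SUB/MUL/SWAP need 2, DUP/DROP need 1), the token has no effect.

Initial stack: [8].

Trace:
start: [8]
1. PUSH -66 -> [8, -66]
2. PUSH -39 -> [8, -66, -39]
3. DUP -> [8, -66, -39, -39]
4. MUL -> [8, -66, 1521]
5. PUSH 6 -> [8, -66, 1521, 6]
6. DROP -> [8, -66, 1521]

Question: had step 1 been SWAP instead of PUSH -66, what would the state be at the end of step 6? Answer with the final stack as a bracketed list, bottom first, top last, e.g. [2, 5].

[8, 1521]

(re-executing from step 1 with the substitution; state before step 1: [8])
1. SWAP -> [8]
2. PUSH -39 -> [8, -39]
3. DUP -> [8, -39, -39]
4. MUL -> [8, 1521]
5. PUSH 6 -> [8, 1521, 6]
6. DROP -> [8, 1521]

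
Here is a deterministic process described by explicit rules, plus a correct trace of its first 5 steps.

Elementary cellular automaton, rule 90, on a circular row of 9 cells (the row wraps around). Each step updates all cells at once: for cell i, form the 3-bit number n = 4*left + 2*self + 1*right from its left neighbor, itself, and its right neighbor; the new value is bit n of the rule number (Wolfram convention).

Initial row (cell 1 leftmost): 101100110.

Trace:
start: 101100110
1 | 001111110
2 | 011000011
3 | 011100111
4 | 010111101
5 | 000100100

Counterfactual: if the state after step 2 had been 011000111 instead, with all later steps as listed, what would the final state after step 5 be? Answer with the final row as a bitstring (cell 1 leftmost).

100001110

state after step 2 := 011000111
3 | 011101101
4 | 010101100
5 | 100001110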